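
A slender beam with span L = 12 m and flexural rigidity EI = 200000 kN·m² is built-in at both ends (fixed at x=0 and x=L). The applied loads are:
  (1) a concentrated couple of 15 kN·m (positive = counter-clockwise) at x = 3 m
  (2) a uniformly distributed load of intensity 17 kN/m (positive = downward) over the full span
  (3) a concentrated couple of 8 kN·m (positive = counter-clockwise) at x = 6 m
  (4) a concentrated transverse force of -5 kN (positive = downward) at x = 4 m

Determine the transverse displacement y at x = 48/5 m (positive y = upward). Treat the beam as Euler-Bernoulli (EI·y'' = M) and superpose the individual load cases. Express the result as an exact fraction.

Load 1 — applied couple M₀=15 kN·m at a=3 m (b=L-a=9):
  y_1 = (R_Ax³/6 - M_Ax²/2 - M₀(x-a)²/2)/EI  [x>a] with R_A=45/32, M_A=-45/16 = ((45/32)·(48/5)³/6 - (-45/16)·(48/5)²/2 - 15·((48/5)-3)²/2)/200000 = 513/10000000 m
Load 2 — uniform load w=17 kN/m over full span:
  y_2 = -wx²(L-x)²/(24EI) = -17·(48/5)²·(12-(48/5))²/(24·200000) = -3672/1953125 m
Load 3 — applied couple M₀=8 kN·m at a=6 m (b=L-a=6):
  y_3 = (R_Ax³/6 - M_Ax²/2 - M₀(x-a)²/2)/EI  [x>a] with R_A=1, M_A=2 = (1·(48/5)³/6 - 2·(48/5)²/2 - 8·((48/5)-6)²/2)/200000 = 27/1562500 m
Load 4 — point force P=-5 kN at a=4 m (b=L-a=8):
  y_4 = -Pa²(L-x)²(3bL-(3b+a)(L-x))/(6L³EI)  [x>a] = -(-5)·4²·(12-(48/5))²·(3·8·12-(3·8+4)·(12-(48/5)))/(6·12³·200000) = 23/468750 m
Superposition: y = Σ y_i = -1321813/750000000 m ≈ -0.001762 m

y(48/5) = -1321813/750000000 m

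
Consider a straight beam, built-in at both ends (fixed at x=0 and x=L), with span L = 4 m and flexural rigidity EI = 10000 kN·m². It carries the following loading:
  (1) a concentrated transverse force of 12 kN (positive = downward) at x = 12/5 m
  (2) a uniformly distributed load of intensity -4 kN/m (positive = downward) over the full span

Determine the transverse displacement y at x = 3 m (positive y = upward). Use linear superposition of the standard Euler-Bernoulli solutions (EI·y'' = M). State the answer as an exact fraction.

y(3) = -33/500000 m

Load 1 — point force P=12 kN at a=12/5 m (b=L-a=8/5):
  y_1 = -Pa²(L-x)²(3bL-(3b+a)(L-x))/(6L³EI)  [x>a] = -12·(12/5)²·(4-3)²·(3·(8/5)·4-(3·(8/5)+(12/5))·(4-3))/(6·4³·10000) = -27/125000 m
Load 2 — uniform load w=-4 kN/m over full span:
  y_2 = -wx²(L-x)²/(24EI) = -(-4)·3²·(4-3)²/(24·10000) = 3/20000 m
Superposition: y = Σ y_i = -33/500000 m ≈ -0.000066 m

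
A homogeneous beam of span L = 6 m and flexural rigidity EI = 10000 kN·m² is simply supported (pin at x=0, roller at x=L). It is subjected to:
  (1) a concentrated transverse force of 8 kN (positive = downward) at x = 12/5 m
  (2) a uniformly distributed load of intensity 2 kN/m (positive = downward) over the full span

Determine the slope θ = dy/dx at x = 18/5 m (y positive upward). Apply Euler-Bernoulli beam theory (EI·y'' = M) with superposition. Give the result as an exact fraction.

θ(18/5) = 153/125000 rad

Load 1 — point force P=8 kN at a=12/5 m (b=L-a=18/5):
  θ_1 = -Pa(2L²-6Lx+3x²+a²)/(6LEI)  [x>a] = -8·(12/5)·(2·6²-6·6·(18/5)+3·(18/5)²+(12/5)²)/(6·6·10000) = 54/78125 rad
Load 2 — uniform load w=2 kN/m over full span:
  θ_2 = -w(L³-6Lx²+4x³)/(24EI) = -2·(6³-6·6·(18/5)²+4·(18/5)³)/(24·10000) = 333/625000 rad
Superposition: θ = Σ θ_i = 153/125000 rad ≈ 0.001224 rad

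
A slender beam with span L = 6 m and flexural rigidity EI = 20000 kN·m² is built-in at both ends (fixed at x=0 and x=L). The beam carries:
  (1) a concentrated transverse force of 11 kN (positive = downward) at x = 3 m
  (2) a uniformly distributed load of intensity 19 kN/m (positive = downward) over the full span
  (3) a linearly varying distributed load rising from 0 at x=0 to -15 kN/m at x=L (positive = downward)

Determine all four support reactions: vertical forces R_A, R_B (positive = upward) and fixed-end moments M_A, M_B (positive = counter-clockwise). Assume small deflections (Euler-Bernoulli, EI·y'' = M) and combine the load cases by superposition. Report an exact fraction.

Load 1 — point force P=11 kN at a=3 m (b=L-a=3):
  R_A = Pb²(3a+b)/L³ = 11·3²·(3·3+3)/6³ = 11/2 kN
  M_A = Pab²/L² = 11·3·3²/6² = 33/4 kN·m
  R_B = Pa²(a+3b)/L³ = 11·3²·(3+3·3)/6³ = 11/2 kN
  M_B = -Pa²b/L² = -11·3²·3/6² = -33/4 kN·m
Load 2 — uniform load w=19 kN/m over full span:
  R_A = wL/2 = 19·6/2 = 57 kN
  M_A = wL²/12 = 19·6²/12 = 57 kN·m
  R_B = wL/2 = 19·6/2 = 57 kN
  M_B = -wL²/12 = -19·6²/12 = -57 kN·m
Load 3 — triangular load w₀=-15 kN/m (0→w₀ over full span):
  R_A = 3w₀L/20 = 3·(-15)·6/20 = -27/2 kN
  M_A = w₀L²/30 = (-15)·6²/30 = -18 kN·m
  R_B = 7w₀L/20 = 7·(-15)·6/20 = -63/2 kN
  M_B = -w₀L²/20 = -(-15)·6²/20 = 27 kN·m
Superposition: R_A = 49 kN, M_A = 189/4 kN·m, R_B = 31 kN, M_B = -153/4 kN·m

R_A = 49 kN, M_A = 189/4 kN·m, R_B = 31 kN, M_B = -153/4 kN·m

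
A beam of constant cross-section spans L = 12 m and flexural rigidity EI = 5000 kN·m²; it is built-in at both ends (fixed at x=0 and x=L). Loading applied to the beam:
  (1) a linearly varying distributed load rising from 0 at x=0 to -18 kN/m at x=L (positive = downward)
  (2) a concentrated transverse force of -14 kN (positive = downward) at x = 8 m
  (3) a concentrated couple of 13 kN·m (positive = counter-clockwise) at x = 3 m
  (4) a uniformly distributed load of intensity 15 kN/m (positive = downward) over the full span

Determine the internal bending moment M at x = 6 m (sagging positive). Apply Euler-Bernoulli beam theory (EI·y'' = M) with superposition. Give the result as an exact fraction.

Load 1 — triangular load w₀=-18 kN/m (0→w₀ over full span):
  M_1 = 3w₀Lx/20 - w₀L²/30 - w₀x³/(6L) = 3·(-18)·12·6/20 - (-18)·12²/30 - (-18)·6³/(6·12) = -54 kN·m
Load 2 — point force P=-14 kN at a=8 m (b=L-a=4):
  M_2 = Pb²(3a+b)x/L³ - Pab²/L²  [x≤a] = (-14)·4²·(3·8+4)·6/12³ - (-14)·8·4²/12² = -28/3 kN·m
Load 3 — applied couple M₀=13 kN·m at a=3 m (b=L-a=9):
  M_3 = R_Ax - M_A - M₀  [x>a] with R_A=39/32, M_A=-39/16 = (39/32)·6 - (-39/16) - 13 = -13/4 kN·m
Load 4 — uniform load w=15 kN/m over full span:
  M_4 = wLx/2 - wL²/12 - wx²/2 = 15·12·6/2 - 15·12²/12 - 15·6²/2 = 90 kN·m
Superposition: M = Σ M_i = 281/12 kN·m ≈ 23.416667 kN·m

M(6) = 281/12 kN·m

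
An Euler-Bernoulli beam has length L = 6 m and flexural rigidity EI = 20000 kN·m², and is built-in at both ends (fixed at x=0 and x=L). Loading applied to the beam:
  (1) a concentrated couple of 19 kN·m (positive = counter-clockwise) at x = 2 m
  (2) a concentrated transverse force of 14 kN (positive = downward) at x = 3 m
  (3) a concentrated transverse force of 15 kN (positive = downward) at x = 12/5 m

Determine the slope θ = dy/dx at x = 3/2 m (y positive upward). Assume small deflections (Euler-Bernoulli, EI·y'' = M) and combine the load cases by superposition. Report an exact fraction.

Load 1 — applied couple M₀=19 kN·m at a=2 m (b=L-a=4):
  θ_1 = (R_Ax²/2 - M_Ax)/EI  [x≤a] with R_A=38/9, M_A=0 = ((38/9)·(3/2)²/2 - 0·(3/2))/20000 = 19/80000 rad
Load 2 — point force P=14 kN at a=3 m (b=L-a=3):
  θ_2 = -Pb²x(2aL-(3a+b)x)/(2L³EI)  [x≤a] = -14·3²·(3/2)·(2·3·6-(3·3+3)·(3/2))/(2·6³·20000) = -63/160000 rad
Load 3 — point force P=15 kN at a=12/5 m (b=L-a=18/5):
  θ_3 = -Pb²x(2aL-(3a+b)x)/(2L³EI)  [x≤a] = -15·(18/5)²·(3/2)·(2·(12/5)·6-(3·(12/5)+(18/5))·(3/2))/(2·6³·20000) = -1701/4000000 rad
Superposition: θ = Σ θ_i = -1163/2000000 rad ≈ -0.000581 rad

θ(3/2) = -1163/2000000 rad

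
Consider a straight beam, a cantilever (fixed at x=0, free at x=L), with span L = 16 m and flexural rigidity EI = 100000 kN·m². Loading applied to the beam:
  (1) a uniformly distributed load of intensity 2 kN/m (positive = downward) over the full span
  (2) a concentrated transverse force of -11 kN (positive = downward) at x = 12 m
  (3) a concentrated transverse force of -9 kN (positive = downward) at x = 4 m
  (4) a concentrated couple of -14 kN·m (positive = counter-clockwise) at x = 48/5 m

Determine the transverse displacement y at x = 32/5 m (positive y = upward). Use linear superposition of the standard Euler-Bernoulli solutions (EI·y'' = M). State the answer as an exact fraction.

y(32/5) = -98657/5859375 m

Load 1 — uniform load w=2 kN/m over full span:
  y_1 = -wx²(x²-4Lx+6L²)/(24EI) = -2·(32/5)²·((32/5)²-4·16·(32/5)+6·16²)/(24·100000) = -77824/1953125 m
Load 2 — point force P=-11 kN at a=12 m (b=L-a=4):
  y_2 = -Px²(3a-x)/(6EI)  [x≤a] = -(-11)·(32/5)²·(3·12-(32/5))/(6·100000) = 26048/1171875 m
Load 3 — point force P=-9 kN at a=4 m (b=L-a=12):
  y_3 = -Pa²(3x-a)/(6EI)  [x>a] = -(-9)·4²·(3·(32/5)-4)/(6·100000) = 57/15625 m
Load 4 — applied couple M₀=-14 kN·m at a=48/5 m (b=L-a=32/5):
  y_4 = M₀x²/(2EI)  [x≤a] = (-14)·(32/5)²/(2·100000) = -224/78125 m
Superposition: y = Σ y_i = -98657/5859375 m ≈ -0.016837 m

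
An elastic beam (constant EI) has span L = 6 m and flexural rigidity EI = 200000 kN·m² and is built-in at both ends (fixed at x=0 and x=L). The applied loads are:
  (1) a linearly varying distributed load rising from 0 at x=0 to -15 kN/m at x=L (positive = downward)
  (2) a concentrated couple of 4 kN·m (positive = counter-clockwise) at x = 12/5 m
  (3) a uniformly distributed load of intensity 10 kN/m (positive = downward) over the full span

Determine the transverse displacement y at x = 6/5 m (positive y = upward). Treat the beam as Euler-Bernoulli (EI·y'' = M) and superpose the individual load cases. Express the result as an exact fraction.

y(6/5) = -1863/78125000 m

Load 1 — triangular load w₀=-15 kN/m (0→w₀ over full span):
  y_1 = -w₀x²(L-x)²(x+2L)/(120LEI) = -(-15)·(6/5)²·(6-(6/5))²·((6/5)+2·6)/(120·6·200000) = 891/19531250 m
Load 2 — applied couple M₀=4 kN·m at a=12/5 m (b=L-a=18/5):
  y_2 = (R_Ax³/6 - M_Ax²/2)/EI  [x≤a] with R_A=24/25, M_A=12/25 = ((24/25)·(6/5)³/6 - (12/25)·(6/5)²/2)/200000 = -27/78125000 m
Load 3 — uniform load w=10 kN/m over full span:
  y_3 = -wx²(L-x)²/(24EI) = -10·(6/5)²·(6-(6/5))²/(24·200000) = -27/390625 m
Superposition: y = Σ y_i = -1863/78125000 m ≈ -0.000024 m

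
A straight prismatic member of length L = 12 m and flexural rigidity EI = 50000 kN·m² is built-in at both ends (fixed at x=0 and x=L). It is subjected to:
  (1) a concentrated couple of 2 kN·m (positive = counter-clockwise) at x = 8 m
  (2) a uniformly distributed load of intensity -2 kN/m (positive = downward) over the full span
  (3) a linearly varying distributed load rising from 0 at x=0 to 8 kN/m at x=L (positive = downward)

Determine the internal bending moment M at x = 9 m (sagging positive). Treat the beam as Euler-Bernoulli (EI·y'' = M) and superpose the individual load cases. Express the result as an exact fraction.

Load 1 — applied couple M₀=2 kN·m at a=8 m (b=L-a=4):
  M_1 = R_Ax - M_A - M₀  [x>a] with R_A=2/9, M_A=2/3 = (2/9)·9 - (2/3) - 2 = -2/3 kN·m
Load 2 — uniform load w=-2 kN/m over full span:
  M_2 = wLx/2 - wL²/12 - wx²/2 = (-2)·12·9/2 - (-2)·12²/12 - (-2)·9²/2 = -3 kN·m
Load 3 — triangular load w₀=8 kN/m (0→w₀ over full span):
  M_3 = 3w₀Lx/20 - w₀L²/30 - w₀x³/(6L) = 3·8·12·9/20 - 8·12²/30 - 8·9³/(6·12) = 51/5 kN·m
Superposition: M = Σ M_i = 98/15 kN·m ≈ 6.533333 kN·m

M(9) = 98/15 kN·m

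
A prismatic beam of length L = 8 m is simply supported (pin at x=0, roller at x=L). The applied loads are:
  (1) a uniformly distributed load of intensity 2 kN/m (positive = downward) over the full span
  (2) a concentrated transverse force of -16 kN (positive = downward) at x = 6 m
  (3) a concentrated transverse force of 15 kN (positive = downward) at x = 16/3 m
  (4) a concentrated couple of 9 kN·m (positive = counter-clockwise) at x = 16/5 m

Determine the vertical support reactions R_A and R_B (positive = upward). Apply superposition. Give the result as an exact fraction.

R_A = 81/8 kN, R_B = 39/8 kN

Load 1 — uniform load w=2 kN/m over full span:
  R_A = wL/2 = 2·8/2 = 8 kN
  R_B = wL/2 = 2·8/2 = 8 kN
Load 2 — point force P=-16 kN at a=6 m (b=L-a=2):
  R_A = Pb/L = (-16)·2/8 = -4 kN
  R_B = Pa/L = (-16)·6/8 = -12 kN
Load 3 — point force P=15 kN at a=16/3 m (b=L-a=8/3):
  R_A = Pb/L = 15·(8/3)/8 = 5 kN
  R_B = Pa/L = 15·(16/3)/8 = 10 kN
Load 4 — applied couple M₀=9 kN·m at a=16/5 m (b=L-a=24/5):
  R_A = M₀/L = 9/8 kN
  R_B = -M₀/L = -9/8 kN
Superposition: R_A = 81/8 kN, R_B = 39/8 kN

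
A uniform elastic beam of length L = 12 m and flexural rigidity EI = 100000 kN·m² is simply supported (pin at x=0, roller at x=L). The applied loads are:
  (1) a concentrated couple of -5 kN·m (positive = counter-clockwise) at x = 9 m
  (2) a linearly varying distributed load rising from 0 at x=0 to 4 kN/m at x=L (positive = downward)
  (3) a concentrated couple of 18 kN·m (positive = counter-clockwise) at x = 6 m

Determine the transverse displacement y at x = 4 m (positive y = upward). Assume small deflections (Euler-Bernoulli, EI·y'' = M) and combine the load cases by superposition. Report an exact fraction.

Load 1 — applied couple M₀=-5 kN·m at a=9 m (b=L-a=3):
  y_1 = (M₀x³/(6L)+C₁x)/EI  [x≤a] with C₁=M₀(3b²-L²)/(6L)=65/8 = ((-5)·4³/(6·12)+(65/8)·4)/100000 = 101/360000 m
Load 2 — triangular load w₀=4 kN/m (0→w₀ over full span):
  y_2 = -w₀x(7L⁴-10L²x²+3x⁴)/(360LEI) = -4·4·(7·12⁴-10·12²·4²+3·4⁴)/(360·12·100000) = -128/28125 m
Load 3 — applied couple M₀=18 kN·m at a=6 m (b=L-a=6):
  y_3 = (M₀x³/(6L)+C₁x)/EI  [x≤a] with C₁=M₀(3b²-L²)/(6L)=-9 = (18·4³/(6·12)+(-9)·4)/100000 = -1/5000 m
Superposition: y = Σ y_i = -8047/1800000 m ≈ -0.004471 m

y(4) = -8047/1800000 m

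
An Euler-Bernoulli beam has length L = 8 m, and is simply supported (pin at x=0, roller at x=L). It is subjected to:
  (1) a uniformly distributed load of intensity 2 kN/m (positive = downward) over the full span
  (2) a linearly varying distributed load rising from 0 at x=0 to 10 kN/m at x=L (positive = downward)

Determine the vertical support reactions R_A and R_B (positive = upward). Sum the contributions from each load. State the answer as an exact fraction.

Load 1 — uniform load w=2 kN/m over full span:
  R_A = wL/2 = 2·8/2 = 8 kN
  R_B = wL/2 = 2·8/2 = 8 kN
Load 2 — triangular load w₀=10 kN/m (0→w₀ over full span):
  R_A = w₀L/6 = 10·8/6 = 40/3 kN
  R_B = w₀L/3 = 10·8/3 = 80/3 kN
Superposition: R_A = 64/3 kN, R_B = 104/3 kN

R_A = 64/3 kN, R_B = 104/3 kN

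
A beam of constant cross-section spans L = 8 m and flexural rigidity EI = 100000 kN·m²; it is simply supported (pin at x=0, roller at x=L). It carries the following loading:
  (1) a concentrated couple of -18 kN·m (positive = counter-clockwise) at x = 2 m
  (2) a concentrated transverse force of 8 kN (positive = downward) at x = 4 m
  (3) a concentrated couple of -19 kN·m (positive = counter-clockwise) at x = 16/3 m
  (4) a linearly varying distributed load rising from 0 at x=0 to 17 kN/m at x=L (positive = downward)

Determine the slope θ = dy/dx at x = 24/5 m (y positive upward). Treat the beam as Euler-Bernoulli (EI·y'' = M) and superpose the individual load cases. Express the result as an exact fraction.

Load 1 — applied couple M₀=-18 kN·m at a=2 m (b=L-a=6):
  θ_1 = (M₀x²/(2L)-M₀(x-a)+C₁)/EI  [x>a] with C₁=M₀(3b²-L²)/(6L)=-33/2 = ((-18)·(24/5)²/(2·8)-(-18)·((24/5)-2)+(-33/2))/100000 = 399/5000000 rad
Load 2 — point force P=8 kN at a=4 m (b=L-a=4):
  θ_2 = -Pa(2L²-6Lx+3x²+a²)/(6LEI)  [x>a] = -8·4·(2·8²-6·8·(24/5)+3·(24/5)²+4²)/(6·8·100000) = 9/78125 rad
Load 3 — applied couple M₀=-19 kN·m at a=16/3 m (b=L-a=8/3):
  θ_3 = (M₀x²/(2L)+C₁)/EI  [x≤a] with C₁=M₀(3b²-L²)/(6L)=152/9 = ((-19)·(24/5)²/(2·8)+(152/9))/100000 = -589/5625000 rad
Load 4 — triangular load w₀=17 kN/m (0→w₀ over full span):
  θ_4 = -w₀(7L⁴-30L²x²+15x⁴)/(360LEI) = -17·(7·8⁴-30·8²·(24/5)²+15·(24/5)⁴)/(360·8·100000) = 7888/17578125 rad
Superposition: θ = Σ θ_i = 606407/1125000000 rad ≈ 0.000539 rad

θ(24/5) = 606407/1125000000 rad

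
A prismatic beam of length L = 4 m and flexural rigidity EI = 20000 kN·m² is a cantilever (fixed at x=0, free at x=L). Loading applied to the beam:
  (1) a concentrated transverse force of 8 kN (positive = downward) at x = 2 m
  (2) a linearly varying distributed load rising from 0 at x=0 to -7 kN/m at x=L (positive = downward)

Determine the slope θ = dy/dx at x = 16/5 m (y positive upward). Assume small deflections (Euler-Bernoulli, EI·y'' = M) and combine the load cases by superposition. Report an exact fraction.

Load 1 — point force P=8 kN at a=2 m (b=L-a=2):
  θ_1 = -Pa²/(2EI)  [x>a] = -8·2²/(2·20000) = -1/1250 rad
Load 2 — triangular load w₀=-7 kN/m (0→w₀ over full span):
  θ_2 = (w₀Lx²/4-w₀L²x/3-w₀x⁴/(24L))/EI = ((-7)·4·(16/5)²/4-(-7)·4²·(16/5)/3-(-7)·(16/5)⁴/(24·4))/20000 = 3248/1171875 rad
Superposition: θ = Σ θ_i = 4621/2343750 rad ≈ 0.001972 rad

θ(16/5) = 4621/2343750 rad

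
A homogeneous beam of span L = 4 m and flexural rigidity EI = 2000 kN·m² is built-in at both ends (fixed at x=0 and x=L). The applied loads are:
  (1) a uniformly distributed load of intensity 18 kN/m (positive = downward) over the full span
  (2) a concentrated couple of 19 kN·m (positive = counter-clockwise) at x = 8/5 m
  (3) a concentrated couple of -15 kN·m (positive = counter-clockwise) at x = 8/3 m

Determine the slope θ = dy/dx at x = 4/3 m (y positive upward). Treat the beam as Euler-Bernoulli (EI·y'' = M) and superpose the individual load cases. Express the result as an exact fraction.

θ(4/3) = -26/28125 rad

Load 1 — uniform load w=18 kN/m over full span:
  θ_1 = -wx(L-x)(L-2x)/(12EI) = -18·(4/3)·(4-(4/3))·(4-2·(4/3))/(12·2000) = -4/1125 rad
Load 2 — applied couple M₀=19 kN·m at a=8/5 m (b=L-a=12/5):
  θ_2 = (R_Ax²/2 - M_Ax)/EI  [x≤a] with R_A=171/25, M_A=57/25 = ((171/25)·(4/3)²/2 - (57/25)·(4/3))/2000 = 19/12500 rad
Load 3 — applied couple M₀=-15 kN·m at a=8/3 m (b=L-a=4/3):
  θ_3 = (R_Ax²/2 - M_Ax)/EI  [x≤a] with R_A=-5, M_A=-5 = ((-5)·(4/3)²/2 - (-5)·(4/3))/2000 = 1/900 rad
Superposition: θ = Σ θ_i = -26/28125 rad ≈ -0.000924 rad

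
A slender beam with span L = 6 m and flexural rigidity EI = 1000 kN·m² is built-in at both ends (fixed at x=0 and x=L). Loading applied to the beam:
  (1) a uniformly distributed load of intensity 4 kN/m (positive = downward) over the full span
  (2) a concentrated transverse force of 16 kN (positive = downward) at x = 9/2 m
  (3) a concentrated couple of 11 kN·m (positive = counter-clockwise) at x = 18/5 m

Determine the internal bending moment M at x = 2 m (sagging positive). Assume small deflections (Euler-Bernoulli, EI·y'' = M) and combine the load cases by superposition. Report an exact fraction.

M(2) = 313/50 kN·m

Load 1 — uniform load w=4 kN/m over full span:
  M_1 = wLx/2 - wL²/12 - wx²/2 = 4·6·2/2 - 4·6²/12 - 4·2²/2 = 4 kN·m
Load 2 — point force P=16 kN at a=9/2 m (b=L-a=3/2):
  M_2 = Pb²(3a+b)x/L³ - Pab²/L²  [x≤a] = 16·(3/2)²·(3·(9/2)+(3/2))·2/6³ - 16·(9/2)·(3/2)²/6² = 1/2 kN·m
Load 3 — applied couple M₀=11 kN·m at a=18/5 m (b=L-a=12/5):
  M_3 = R_Ax - M_A  [x≤a] with R_A=66/25, M_A=88/25 = (66/25)·2 - (88/25) = 44/25 kN·m
Superposition: M = Σ M_i = 313/50 kN·m ≈ 6.260000 kN·m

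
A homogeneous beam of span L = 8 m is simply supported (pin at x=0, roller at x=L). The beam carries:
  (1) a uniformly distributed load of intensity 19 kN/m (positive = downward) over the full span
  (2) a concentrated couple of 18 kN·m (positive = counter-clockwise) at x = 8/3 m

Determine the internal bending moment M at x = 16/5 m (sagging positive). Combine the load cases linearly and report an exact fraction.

Load 1 — uniform load w=19 kN/m over full span:
  M_1 = wx(L-x)/2 = 19·(16/5)·(8-(16/5))/2 = 3648/25 kN·m
Load 2 — applied couple M₀=18 kN·m at a=8/3 m (b=L-a=16/3):
  M_2 = M₀x/L - M₀  [x>a] = 18·(16/5)/8 - 18 = -54/5 kN·m
Superposition: M = Σ M_i = 3378/25 kN·m ≈ 135.120000 kN·m

M(16/5) = 3378/25 kN·m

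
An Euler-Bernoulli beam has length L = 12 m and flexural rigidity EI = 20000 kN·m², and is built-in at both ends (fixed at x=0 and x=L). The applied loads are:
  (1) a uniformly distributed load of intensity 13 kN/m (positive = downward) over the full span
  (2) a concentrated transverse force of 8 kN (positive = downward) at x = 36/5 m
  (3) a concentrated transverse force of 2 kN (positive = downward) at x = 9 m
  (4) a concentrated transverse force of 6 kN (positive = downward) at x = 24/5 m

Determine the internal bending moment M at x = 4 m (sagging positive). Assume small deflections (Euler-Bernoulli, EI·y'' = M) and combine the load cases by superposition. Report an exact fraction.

Load 1 — uniform load w=13 kN/m over full span:
  M_1 = wLx/2 - wL²/12 - wx²/2 = 13·12·4/2 - 13·12²/12 - 13·4²/2 = 52 kN·m
Load 2 — point force P=8 kN at a=36/5 m (b=L-a=24/5):
  M_2 = Pb²(3a+b)x/L³ - Pab²/L²  [x≤a] = 8·(24/5)²·(3·(36/5)+(24/5))·4/12³ - 8·(36/5)·(24/5)²/12² = 256/125 kN·m
Load 3 — point force P=2 kN at a=9 m (b=L-a=3):
  M_3 = Pb²(3a+b)x/L³ - Pab²/L²  [x≤a] = 2·3²·(3·9+3)·4/12³ - 2·9·3²/12² = 1/8 kN·m
Load 4 — point force P=6 kN at a=24/5 m (b=L-a=36/5):
  M_4 = Pb²(3a+b)x/L³ - Pab²/L²  [x≤a] = 6·(36/5)²·(3·(24/5)+(36/5))·4/12³ - 6·(24/5)·(36/5)²/12² = 648/125 kN·m
Superposition: M = Σ M_i = 59357/1000 kN·m ≈ 59.357000 kN·m

M(4) = 59357/1000 kN·m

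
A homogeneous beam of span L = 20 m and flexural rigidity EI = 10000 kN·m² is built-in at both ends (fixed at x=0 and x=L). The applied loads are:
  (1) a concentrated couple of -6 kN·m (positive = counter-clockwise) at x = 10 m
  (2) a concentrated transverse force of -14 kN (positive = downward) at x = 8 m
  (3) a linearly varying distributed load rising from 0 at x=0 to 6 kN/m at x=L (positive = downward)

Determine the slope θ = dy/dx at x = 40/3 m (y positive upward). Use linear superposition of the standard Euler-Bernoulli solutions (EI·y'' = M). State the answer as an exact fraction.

θ(40/3) = 1736/253125 rad

Load 1 — applied couple M₀=-6 kN·m at a=10 m (b=L-a=10):
  θ_1 = (R_Ax²/2 - M_Ax - M₀(x-a))/EI  [x>a] with R_A=-9/20, M_A=-3/2 = ((-9/20)·(40/3)²/2 - (-3/2)·(40/3) - (-6)·((40/3)-10))/10000 = 0 rad
Load 2 — point force P=-14 kN at a=8 m (b=L-a=12):
  θ_2 = Pa²(L-x)(2bL-(3b+a)(L-x))/(2L³EI)  [x>a] = (-14)·8²·(20-(40/3))·(2·12·20-(3·12+8)·(20-(40/3)))/(2·20³·10000) = -196/28125 rad
Load 3 — triangular load w₀=6 kN/m (0→w₀ over full span):
  θ_3 = -w₀(2x(L-x)(L-2x)(x+2L)+x²(L-x)²)/(120LEI) = -6·(2·(40/3)·(20-(40/3))·(20-2·(40/3))·((40/3)+2·20)+(40/3)²·(20-(40/3))²)/(120·20·10000) = 28/2025 rad
Superposition: θ = Σ θ_i = 1736/253125 rad ≈ 0.006858 rad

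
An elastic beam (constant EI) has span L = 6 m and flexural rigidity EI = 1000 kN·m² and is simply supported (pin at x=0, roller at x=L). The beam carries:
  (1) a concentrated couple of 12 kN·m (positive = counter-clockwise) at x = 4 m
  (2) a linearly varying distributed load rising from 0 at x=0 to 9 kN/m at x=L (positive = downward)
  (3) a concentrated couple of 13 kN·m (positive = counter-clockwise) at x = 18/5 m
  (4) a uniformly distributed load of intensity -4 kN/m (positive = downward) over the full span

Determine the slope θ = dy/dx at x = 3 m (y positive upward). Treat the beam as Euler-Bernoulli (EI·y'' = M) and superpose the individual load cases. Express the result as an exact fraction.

Load 1 — applied couple M₀=12 kN·m at a=4 m (b=L-a=2):
  θ_1 = (M₀x²/(2L)+C₁)/EI  [x≤a] with C₁=M₀(3b²-L²)/(6L)=-8 = (12·3²/(2·6)+(-8))/1000 = 1/1000 rad
Load 2 — triangular load w₀=9 kN/m (0→w₀ over full span):
  θ_2 = -w₀(7L⁴-30L²x²+15x⁴)/(360LEI) = -9·(7·6⁴-30·6²·3²+15·3⁴)/(360·6·1000) = -189/80000 rad
Load 3 — applied couple M₀=13 kN·m at a=18/5 m (b=L-a=12/5):
  θ_3 = (M₀x²/(2L)+C₁)/EI  [x≤a] with C₁=M₀(3b²-L²)/(6L)=-169/25 = (13·3²/(2·6)+(-169/25))/1000 = 299/100000 rad
Load 4 — uniform load w=-4 kN/m over full span:
  θ_4 = -w(L³-6Lx²+4x³)/(24EI) = -(-4)·(6³-6·6·3²+4·3³)/(24·1000) = 0 rad
Superposition: θ = Σ θ_i = 651/400000 rad ≈ 0.001628 rad

θ(3) = 651/400000 rad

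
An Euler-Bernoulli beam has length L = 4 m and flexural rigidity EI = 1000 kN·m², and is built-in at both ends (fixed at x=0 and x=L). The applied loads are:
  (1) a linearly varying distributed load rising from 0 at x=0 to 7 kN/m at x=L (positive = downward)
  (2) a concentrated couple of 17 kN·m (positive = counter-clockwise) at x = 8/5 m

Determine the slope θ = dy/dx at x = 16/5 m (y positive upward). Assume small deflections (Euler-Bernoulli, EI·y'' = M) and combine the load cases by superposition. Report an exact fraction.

Load 1 — triangular load w₀=7 kN/m (0→w₀ over full span):
  θ_1 = -w₀(2x(L-x)(L-2x)(x+2L)+x²(L-x)²)/(120LEI) = -7·(2·(16/5)·(4-(16/5))·(4-2·(16/5))·((16/5)+2·4)+(16/5)²·(4-(16/5))²)/(120·4·1000) = 448/234375 rad
Load 2 — applied couple M₀=17 kN·m at a=8/5 m (b=L-a=12/5):
  θ_2 = (R_Ax²/2 - M_Ax - M₀(x-a))/EI  [x>a] with R_A=153/25, M_A=51/25 = ((153/25)·(16/5)²/2 - (51/25)·(16/5) - 17·((16/5)-(8/5)))/1000 = -187/78125 rad
Superposition: θ = Σ θ_i = -113/234375 rad ≈ -0.000482 rad

θ(16/5) = -113/234375 rad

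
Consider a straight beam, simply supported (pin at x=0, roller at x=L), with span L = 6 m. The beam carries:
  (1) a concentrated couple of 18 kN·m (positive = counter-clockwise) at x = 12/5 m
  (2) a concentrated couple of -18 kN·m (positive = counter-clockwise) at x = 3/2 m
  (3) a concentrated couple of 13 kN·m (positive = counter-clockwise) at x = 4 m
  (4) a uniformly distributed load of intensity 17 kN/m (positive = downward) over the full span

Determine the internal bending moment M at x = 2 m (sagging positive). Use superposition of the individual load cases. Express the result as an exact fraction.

Load 1 — applied couple M₀=18 kN·m at a=12/5 m (b=L-a=18/5):
  M_1 = M₀x/L  [x≤a] = 18·2/6 = 6 kN·m
Load 2 — applied couple M₀=-18 kN·m at a=3/2 m (b=L-a=9/2):
  M_2 = M₀x/L - M₀  [x>a] = (-18)·2/6 - (-18) = 12 kN·m
Load 3 — applied couple M₀=13 kN·m at a=4 m (b=L-a=2):
  M_3 = M₀x/L  [x≤a] = 13·2/6 = 13/3 kN·m
Load 4 — uniform load w=17 kN/m over full span:
  M_4 = wx(L-x)/2 = 17·2·(6-2)/2 = 68 kN·m
Superposition: M = Σ M_i = 271/3 kN·m ≈ 90.333333 kN·m

M(2) = 271/3 kN·m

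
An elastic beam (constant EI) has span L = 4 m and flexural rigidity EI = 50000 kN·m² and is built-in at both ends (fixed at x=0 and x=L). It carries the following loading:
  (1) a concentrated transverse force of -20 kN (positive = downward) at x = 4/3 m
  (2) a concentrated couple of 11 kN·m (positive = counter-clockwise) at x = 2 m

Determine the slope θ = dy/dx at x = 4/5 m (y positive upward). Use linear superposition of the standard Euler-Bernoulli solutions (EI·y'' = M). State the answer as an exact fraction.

Load 1 — point force P=-20 kN at a=4/3 m (b=L-a=8/3):
  θ_1 = -Pb²x(2aL-(3a+b)x)/(2L³EI)  [x≤a] = -(-20)·(8/3)²·(4/5)·(2·(4/3)·4-(3·(4/3)+(8/3))·(4/5))/(2·4³·50000) = 8/84375 rad
Load 2 — applied couple M₀=11 kN·m at a=2 m (b=L-a=2):
  θ_2 = (R_Ax²/2 - M_Ax)/EI  [x≤a] with R_A=33/8, M_A=11/4 = ((33/8)·(4/5)²/2 - (11/4)·(4/5))/50000 = -11/625000 rad
Superposition: θ = Σ θ_i = 1303/16875000 rad ≈ 0.000077 rad

θ(4/5) = 1303/16875000 rad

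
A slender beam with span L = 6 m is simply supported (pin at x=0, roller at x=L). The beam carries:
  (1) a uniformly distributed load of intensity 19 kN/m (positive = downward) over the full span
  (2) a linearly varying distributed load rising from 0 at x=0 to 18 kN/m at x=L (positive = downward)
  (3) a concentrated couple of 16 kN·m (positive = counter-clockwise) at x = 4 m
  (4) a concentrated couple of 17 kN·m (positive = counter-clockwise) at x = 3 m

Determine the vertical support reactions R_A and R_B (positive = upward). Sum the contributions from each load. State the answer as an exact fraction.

Load 1 — uniform load w=19 kN/m over full span:
  R_A = wL/2 = 19·6/2 = 57 kN
  R_B = wL/2 = 19·6/2 = 57 kN
Load 2 — triangular load w₀=18 kN/m (0→w₀ over full span):
  R_A = w₀L/6 = 18·6/6 = 18 kN
  R_B = w₀L/3 = 18·6/3 = 36 kN
Load 3 — applied couple M₀=16 kN·m at a=4 m (b=L-a=2):
  R_A = M₀/L = 16/6 = 8/3 kN
  R_B = -M₀/L = -16/6 = -8/3 kN
Load 4 — applied couple M₀=17 kN·m at a=3 m (b=L-a=3):
  R_A = M₀/L = 17/6 kN
  R_B = -M₀/L = -17/6 kN
Superposition: R_A = 161/2 kN, R_B = 175/2 kN

R_A = 161/2 kN, R_B = 175/2 kN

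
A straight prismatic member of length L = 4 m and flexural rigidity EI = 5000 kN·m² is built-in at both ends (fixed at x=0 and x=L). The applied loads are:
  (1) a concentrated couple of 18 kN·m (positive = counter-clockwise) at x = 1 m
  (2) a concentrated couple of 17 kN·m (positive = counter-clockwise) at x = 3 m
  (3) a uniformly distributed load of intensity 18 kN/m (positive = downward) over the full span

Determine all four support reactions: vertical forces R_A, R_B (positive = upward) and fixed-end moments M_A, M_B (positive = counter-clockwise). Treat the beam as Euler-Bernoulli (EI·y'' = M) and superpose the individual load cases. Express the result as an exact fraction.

R_A = 1467/32 kN, M_A = 415/16 kN·m, R_B = 837/32 kN, M_B = -345/16 kN·m

Load 1 — applied couple M₀=18 kN·m at a=1 m (b=L-a=3):
  R_A = 6M₀ab/L³ = 6·18·1·3/4³ = 81/16 kN
  M_A = M₀b(2a-b)/L² = 18·3·(2·1-3)/4² = -27/8 kN·m
  R_B = -6M₀ab/L³ = -6·18·1·3/4³ = -81/16 kN
  M_B = M₀a(2b-a)/L² = 18·1·(2·3-1)/4² = 45/8 kN·m
Load 2 — applied couple M₀=17 kN·m at a=3 m (b=L-a=1):
  R_A = 6M₀ab/L³ = 6·17·3·1/4³ = 153/32 kN
  M_A = M₀b(2a-b)/L² = 17·1·(2·3-1)/4² = 85/16 kN·m
  R_B = -6M₀ab/L³ = -6·17·3·1/4³ = -153/32 kN
  M_B = M₀a(2b-a)/L² = 17·3·(2·1-3)/4² = -51/16 kN·m
Load 3 — uniform load w=18 kN/m over full span:
  R_A = wL/2 = 18·4/2 = 36 kN
  M_A = wL²/12 = 18·4²/12 = 24 kN·m
  R_B = wL/2 = 18·4/2 = 36 kN
  M_B = -wL²/12 = -18·4²/12 = -24 kN·m
Superposition: R_A = 1467/32 kN, M_A = 415/16 kN·m, R_B = 837/32 kN, M_B = -345/16 kN·m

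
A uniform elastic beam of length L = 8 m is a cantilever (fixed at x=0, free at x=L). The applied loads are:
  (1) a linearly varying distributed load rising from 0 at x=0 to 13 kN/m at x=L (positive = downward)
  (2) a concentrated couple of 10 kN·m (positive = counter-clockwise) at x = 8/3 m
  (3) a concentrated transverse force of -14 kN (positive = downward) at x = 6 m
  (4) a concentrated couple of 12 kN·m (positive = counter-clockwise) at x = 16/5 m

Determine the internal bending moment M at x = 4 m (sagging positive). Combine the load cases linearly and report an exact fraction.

Load 1 — triangular load w₀=13 kN/m (0→w₀ over full span):
  M_1 = w₀Lx/2 - w₀L²/3 - w₀x³/(6L) = 13·8·4/2 - 13·8²/3 - 13·4³/(6·8) = -260/3 kN·m
Load 2 — applied couple M₀=10 kN·m at a=8/3 m (b=L-a=16/3):
  M_2 = 0  [x>a] = 0 kN·m
Load 3 — point force P=-14 kN at a=6 m (b=L-a=2):
  M_3 = -P(a-x)  [x≤a] = -(-14)·(6-4) = 28 kN·m
Load 4 — applied couple M₀=12 kN·m at a=16/5 m (b=L-a=24/5):
  M_4 = 0  [x>a] = 0 kN·m
Superposition: M = Σ M_i = -176/3 kN·m ≈ -58.666667 kN·m

M(4) = -176/3 kN·m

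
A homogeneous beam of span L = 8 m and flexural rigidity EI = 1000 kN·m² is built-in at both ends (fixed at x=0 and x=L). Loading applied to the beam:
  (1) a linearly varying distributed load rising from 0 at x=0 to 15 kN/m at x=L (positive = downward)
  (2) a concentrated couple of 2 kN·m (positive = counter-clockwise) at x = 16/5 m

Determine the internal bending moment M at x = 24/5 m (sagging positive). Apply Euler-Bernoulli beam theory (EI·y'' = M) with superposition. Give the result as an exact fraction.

M(24/5) = 2416/125 kN·m

Load 1 — triangular load w₀=15 kN/m (0→w₀ over full span):
  M_1 = 3w₀Lx/20 - w₀L²/30 - w₀x³/(6L) = 3·15·8·(24/5)/20 - 15·8²/30 - 15·(24/5)³/(6·8) = 496/25 kN·m
Load 2 — applied couple M₀=2 kN·m at a=16/5 m (b=L-a=24/5):
  M_2 = R_Ax - M_A - M₀  [x>a] with R_A=9/25, M_A=6/25 = (9/25)·(24/5) - (6/25) - 2 = -64/125 kN·m
Superposition: M = Σ M_i = 2416/125 kN·m ≈ 19.328000 kN·m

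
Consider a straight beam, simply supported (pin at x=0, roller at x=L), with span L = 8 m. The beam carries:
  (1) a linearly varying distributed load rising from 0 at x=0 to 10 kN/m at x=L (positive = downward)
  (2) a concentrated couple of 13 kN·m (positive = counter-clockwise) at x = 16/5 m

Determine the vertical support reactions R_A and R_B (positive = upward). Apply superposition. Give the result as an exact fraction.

R_A = 359/24 kN, R_B = 601/24 kN

Load 1 — triangular load w₀=10 kN/m (0→w₀ over full span):
  R_A = w₀L/6 = 10·8/6 = 40/3 kN
  R_B = w₀L/3 = 10·8/3 = 80/3 kN
Load 2 — applied couple M₀=13 kN·m at a=16/5 m (b=L-a=24/5):
  R_A = M₀/L = 13/8 kN
  R_B = -M₀/L = -13/8 kN
Superposition: R_A = 359/24 kN, R_B = 601/24 kN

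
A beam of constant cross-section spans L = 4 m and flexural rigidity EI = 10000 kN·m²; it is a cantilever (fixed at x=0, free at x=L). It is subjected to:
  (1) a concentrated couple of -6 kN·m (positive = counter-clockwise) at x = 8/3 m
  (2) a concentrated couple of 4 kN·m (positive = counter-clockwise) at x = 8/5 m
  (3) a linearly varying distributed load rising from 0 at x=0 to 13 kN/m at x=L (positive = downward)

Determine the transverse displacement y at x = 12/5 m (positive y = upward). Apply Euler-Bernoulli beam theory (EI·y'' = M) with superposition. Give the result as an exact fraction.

Load 1 — applied couple M₀=-6 kN·m at a=8/3 m (b=L-a=4/3):
  y_1 = M₀x²/(2EI)  [x≤a] = (-6)·(12/5)²/(2·10000) = -27/15625 m
Load 2 — applied couple M₀=4 kN·m at a=8/5 m (b=L-a=12/5):
  y_2 = M₀a(2x-a)/(2EI)  [x>a] = 4·(8/5)·(2·(12/5)-(8/5))/(2·10000) = 16/15625 m
Load 3 — triangular load w₀=13 kN/m (0→w₀ over full span):
  y_3 = (w₀Lx³/12-w₀L²x²/6-w₀x⁵/(120L))/EI = (13·4·(12/5)³/12-13·4²·(12/5)²/6-13·(12/5)⁵/(120·4))/10000 = -138606/9765625 m
Superposition: y = Σ y_i = -145481/9765625 m ≈ -0.014897 m

y(12/5) = -145481/9765625 m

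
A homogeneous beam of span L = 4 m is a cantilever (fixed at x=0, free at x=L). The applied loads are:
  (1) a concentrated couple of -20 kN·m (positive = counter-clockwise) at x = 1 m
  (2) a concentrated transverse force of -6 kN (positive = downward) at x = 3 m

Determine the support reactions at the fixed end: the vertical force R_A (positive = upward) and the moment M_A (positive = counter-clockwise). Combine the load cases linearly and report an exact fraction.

Load 1 — applied couple M₀=-20 kN·m at a=1 m (b=L-a=3):
  R_A = 0 kN
  M_A = -M₀ = -(-20) = 20 kN·m
Load 2 — point force P=-6 kN at a=3 m (b=L-a=1):
  R_A = P = (-6) = -6 kN
  M_A = Pa = (-6)·3 = -18 kN·m
Superposition: R_A = -6 kN, M_A = 2 kN·m

R_A = -6 kN, M_A = 2 kN·m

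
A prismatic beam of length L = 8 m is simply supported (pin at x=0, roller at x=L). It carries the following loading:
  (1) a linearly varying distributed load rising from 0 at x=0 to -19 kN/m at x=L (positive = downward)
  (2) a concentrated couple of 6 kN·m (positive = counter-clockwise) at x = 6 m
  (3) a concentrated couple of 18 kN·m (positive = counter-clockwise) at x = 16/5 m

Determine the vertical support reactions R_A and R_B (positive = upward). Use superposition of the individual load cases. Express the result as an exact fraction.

Load 1 — triangular load w₀=-19 kN/m (0→w₀ over full span):
  R_A = w₀L/6 = (-19)·8/6 = -76/3 kN
  R_B = w₀L/3 = (-19)·8/3 = -152/3 kN
Load 2 — applied couple M₀=6 kN·m at a=6 m (b=L-a=2):
  R_A = M₀/L = 6/8 = 3/4 kN
  R_B = -M₀/L = -6/8 = -3/4 kN
Load 3 — applied couple M₀=18 kN·m at a=16/5 m (b=L-a=24/5):
  R_A = M₀/L = 18/8 = 9/4 kN
  R_B = -M₀/L = -18/8 = -9/4 kN
Superposition: R_A = -67/3 kN, R_B = -161/3 kN

R_A = -67/3 kN, R_B = -161/3 kN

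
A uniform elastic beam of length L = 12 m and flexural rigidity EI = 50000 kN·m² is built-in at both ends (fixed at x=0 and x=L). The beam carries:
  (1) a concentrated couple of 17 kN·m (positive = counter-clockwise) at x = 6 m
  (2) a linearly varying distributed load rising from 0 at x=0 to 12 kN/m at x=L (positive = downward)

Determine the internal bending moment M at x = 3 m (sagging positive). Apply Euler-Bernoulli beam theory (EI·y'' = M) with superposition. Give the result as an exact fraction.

M(3) = 193/40 kN·m

Load 1 — applied couple M₀=17 kN·m at a=6 m (b=L-a=6):
  M_1 = R_Ax - M_A  [x≤a] with R_A=17/8, M_A=17/4 = (17/8)·3 - (17/4) = 17/8 kN·m
Load 2 — triangular load w₀=12 kN/m (0→w₀ over full span):
  M_2 = 3w₀Lx/20 - w₀L²/30 - w₀x³/(6L) = 3·12·12·3/20 - 12·12²/30 - 12·3³/(6·12) = 27/10 kN·m
Superposition: M = Σ M_i = 193/40 kN·m ≈ 4.825000 kN·m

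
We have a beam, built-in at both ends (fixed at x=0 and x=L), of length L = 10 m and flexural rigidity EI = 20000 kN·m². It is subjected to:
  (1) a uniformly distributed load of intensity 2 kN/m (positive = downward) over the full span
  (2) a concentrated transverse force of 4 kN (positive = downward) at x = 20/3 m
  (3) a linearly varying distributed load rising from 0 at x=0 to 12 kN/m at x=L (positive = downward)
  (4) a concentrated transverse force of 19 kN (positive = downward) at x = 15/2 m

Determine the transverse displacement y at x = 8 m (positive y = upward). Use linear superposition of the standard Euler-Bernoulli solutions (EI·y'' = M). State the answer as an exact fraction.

y(8) = -4308457/648000000 m

Load 1 — uniform load w=2 kN/m over full span:
  y_1 = -wx²(L-x)²/(24EI) = -2·8²·(10-8)²/(24·20000) = -2/1875 m
Load 2 — point force P=4 kN at a=20/3 m (b=L-a=10/3):
  y_2 = -Pa²(L-x)²(3bL-(3b+a)(L-x))/(6L³EI)  [x>a] = -4·(20/3)²·(10-8)²·(3·(10/3)·10-(3·(10/3)+(20/3))·(10-8))/(6·10³·20000) = -4/10125 m
Load 3 — triangular load w₀=12 kN/m (0→w₀ over full span):
  y_3 = -w₀x²(L-x)²(x+2L)/(120LEI) = -12·8²·(10-8)²·(8+2·10)/(120·10·20000) = -56/15625 m
Load 4 — point force P=19 kN at a=15/2 m (b=L-a=5/2):
  y_4 = -Pa²(L-x)²(3bL-(3b+a)(L-x))/(6L³EI)  [x>a] = -19·(15/2)²·(10-8)²·(3·(5/2)·10-(3·(5/2)+(15/2))·(10-8))/(6·10³·20000) = -513/320000 m
Superposition: y = Σ y_i = -4308457/648000000 m ≈ -0.006649 m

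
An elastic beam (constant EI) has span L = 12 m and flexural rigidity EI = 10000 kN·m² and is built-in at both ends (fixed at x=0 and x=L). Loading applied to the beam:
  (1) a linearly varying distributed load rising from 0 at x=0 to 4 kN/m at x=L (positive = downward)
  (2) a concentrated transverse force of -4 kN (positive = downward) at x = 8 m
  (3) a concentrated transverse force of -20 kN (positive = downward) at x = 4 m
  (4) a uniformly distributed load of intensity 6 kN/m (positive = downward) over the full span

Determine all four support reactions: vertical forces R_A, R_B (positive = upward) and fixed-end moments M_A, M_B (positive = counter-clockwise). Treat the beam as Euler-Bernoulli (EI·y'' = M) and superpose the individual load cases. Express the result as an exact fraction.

R_A = 3692/135 kN, M_A = 2344/45 kN·m, R_B = 6028/135 kN, M_B = -3416/45 kN·m

Load 1 — triangular load w₀=4 kN/m (0→w₀ over full span):
  R_A = 3w₀L/20 = 3·4·12/20 = 36/5 kN
  M_A = w₀L²/30 = 4·12²/30 = 96/5 kN·m
  R_B = 7w₀L/20 = 7·4·12/20 = 84/5 kN
  M_B = -w₀L²/20 = -4·12²/20 = -144/5 kN·m
Load 2 — point force P=-4 kN at a=8 m (b=L-a=4):
  R_A = Pb²(3a+b)/L³ = (-4)·4²·(3·8+4)/12³ = -28/27 kN
  M_A = Pab²/L² = (-4)·8·4²/12² = -32/9 kN·m
  R_B = Pa²(a+3b)/L³ = (-4)·8²·(8+3·4)/12³ = -80/27 kN
  M_B = -Pa²b/L² = -(-4)·8²·4/12² = 64/9 kN·m
Load 3 — point force P=-20 kN at a=4 m (b=L-a=8):
  R_A = Pb²(3a+b)/L³ = (-20)·8²·(3·4+8)/12³ = -400/27 kN
  M_A = Pab²/L² = (-20)·4·8²/12² = -320/9 kN·m
  R_B = Pa²(a+3b)/L³ = (-20)·4²·(4+3·8)/12³ = -140/27 kN
  M_B = -Pa²b/L² = -(-20)·4²·8/12² = 160/9 kN·m
Load 4 — uniform load w=6 kN/m over full span:
  R_A = wL/2 = 6·12/2 = 36 kN
  M_A = wL²/12 = 6·12²/12 = 72 kN·m
  R_B = wL/2 = 6·12/2 = 36 kN
  M_B = -wL²/12 = -6·12²/12 = -72 kN·m
Superposition: R_A = 3692/135 kN, M_A = 2344/45 kN·m, R_B = 6028/135 kN, M_B = -3416/45 kN·m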